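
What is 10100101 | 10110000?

OR: 1 when either bit is 1
  10100101
| 10110000
----------
  10110101
Decimal: 165 | 176 = 181



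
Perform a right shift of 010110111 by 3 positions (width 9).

Original: 010110111 (decimal 183)
Shift right by 3 positions
Drop the 3 low bits; fill with zeros on the left
Result: 000010110 (decimal 22)
Equivalent: 183 >> 3 = 183 ÷ 2^3 = 22



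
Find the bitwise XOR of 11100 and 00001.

XOR: 1 when bits differ
  11100
^ 00001
-------
  11101
Decimal: 28 ^ 1 = 29



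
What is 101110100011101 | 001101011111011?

OR: 1 when either bit is 1
  101110100011101
| 001101011111011
-----------------
  101111111111111
Decimal: 23837 | 6907 = 24575



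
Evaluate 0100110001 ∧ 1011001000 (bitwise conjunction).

AND: 1 only when both bits are 1
  0100110001
& 1011001000
------------
  0000000000
Decimal: 305 & 712 = 0



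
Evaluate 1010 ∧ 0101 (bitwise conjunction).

AND: 1 only when both bits are 1
  1010
& 0101
------
  0000
Decimal: 10 & 5 = 0



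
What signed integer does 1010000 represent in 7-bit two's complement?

Binary: 1010000
Sign bit: 1 (negative)
Invert: 0101111
Add 1:  0110000
Magnitude: 0110000 = 32 + 16 = 48
Value: -48



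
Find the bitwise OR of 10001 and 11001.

OR: 1 when either bit is 1
  10001
| 11001
-------
  11001
Decimal: 17 | 25 = 25



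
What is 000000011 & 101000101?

AND: 1 only when both bits are 1
  000000011
& 101000101
-----------
  000000001
Decimal: 3 & 325 = 1



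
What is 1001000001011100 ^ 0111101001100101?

XOR: 1 when bits differ
  1001000001011100
^ 0111101001100101
------------------
  1110101000111001
Decimal: 36956 ^ 31333 = 59961



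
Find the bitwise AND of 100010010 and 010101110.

AND: 1 only when both bits are 1
  100010010
& 010101110
-----------
  000000010
Decimal: 274 & 174 = 2



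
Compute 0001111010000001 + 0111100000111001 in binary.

Add column by column from the right: bit + bit + carry-in; write the sum mod 2, carry 1 when the sum is 2 or 3.
carry:  1111000000000010
        0001111010000001
+       0111100000111001
------------------------
       01001011010111010
(the carry out of the leftmost column, 0, becomes the leading bit)
Decimal check:
  0001111010000001 = 4096 + 2048 + 1024 + 512 + 128 + 1 = 7809
  0111100000111001 = 16384 + 8192 + 4096 + 2048 + 32 + 16 + 8 + 1 = 30777
  7809 + 30777 = 38586, and 01001011010111010 = 32768 + 4096 + 1024 + 512 + 128 + 32 + 16 + 8 + 2 = 38586 ✓



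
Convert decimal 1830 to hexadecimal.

Using repeated division by 16 (digits 10–15 are A–F):
1830 ÷ 16 = 114 remainder 6
114 ÷ 16 = 7 remainder 2
7 ÷ 16 = 0 remainder 7
Reading remainders bottom to top: 726



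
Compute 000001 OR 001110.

OR: 1 when either bit is 1
  000001
| 001110
--------
  001111
Decimal: 1 | 14 = 15



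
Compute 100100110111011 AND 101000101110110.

AND: 1 only when both bits are 1
  100100110111011
& 101000101110110
-----------------
  100000100110010
Decimal: 18875 & 20854 = 16690



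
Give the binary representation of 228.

Using repeated division by 2:
228 ÷ 2 = 114 remainder 0
114 ÷ 2 = 57 remainder 0
57 ÷ 2 = 28 remainder 1
28 ÷ 2 = 14 remainder 0
14 ÷ 2 = 7 remainder 0
7 ÷ 2 = 3 remainder 1
3 ÷ 2 = 1 remainder 1
1 ÷ 2 = 0 remainder 1
Reading remainders bottom to top: 11100100



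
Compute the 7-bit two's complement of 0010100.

Original: 0010100
Step 1 - Invert all bits: 1101011
Step 2 - Add 1: 1101100
Verification: 0010100 + 1101100 = 10000000; discarding the end carry (carry out of the top bit) leaves the 7-bit value 0000000, as required for x + (-x)



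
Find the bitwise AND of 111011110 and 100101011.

AND: 1 only when both bits are 1
  111011110
& 100101011
-----------
  100001010
Decimal: 478 & 299 = 266



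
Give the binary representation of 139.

Using repeated division by 2:
139 ÷ 2 = 69 remainder 1
69 ÷ 2 = 34 remainder 1
34 ÷ 2 = 17 remainder 0
17 ÷ 2 = 8 remainder 1
8 ÷ 2 = 4 remainder 0
4 ÷ 2 = 2 remainder 0
2 ÷ 2 = 1 remainder 0
1 ÷ 2 = 0 remainder 1
Reading remainders bottom to top: 10001011



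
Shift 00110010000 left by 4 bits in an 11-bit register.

Original: 00110010000 (decimal 400)
Shift left by 4 positions
Append 4 zeros on the right and drop the 4 high bits that overflow the 11-bit width
Result: 00100000000 (decimal 256)
Equivalent: 400 << 4 = 400 × 2^4 = 6400, truncated to 11 bits = 256



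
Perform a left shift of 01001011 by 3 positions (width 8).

Original: 01001011 (decimal 75)
Shift left by 3 positions
Append 3 zeros on the right and drop the 3 high bits that overflow the 8-bit width
Result: 01011000 (decimal 88)
Equivalent: 75 << 3 = 75 × 2^3 = 600, truncated to 8 bits = 88



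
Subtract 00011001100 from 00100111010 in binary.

Method 1 - Direct subtraction (column by column from the right: bit − bit − borrow-in; if negative, add 2 and borrow 1 from the next column):
borrow: 00110011000
        00100111010
-       00011001100
-------------------
        00001101110

Method 2 - Add two's complement:
Two's complement of 00011001100: invert → 11100110011, add 1 → 11100110100
  00100111010
+ 11100110100
-------------
 100001101110  (end carry out of the top bit = 1)
Discarding the end carry: 00001101110
Decimal check:
  00100111010 = 256 + 32 + 16 + 8 + 2 = 314
  00011001100 = 128 + 64 + 8 + 4 = 204
  314 - 204 = 110, and 00001101110 = 64 + 32 + 8 + 4 + 2 = 110 ✓



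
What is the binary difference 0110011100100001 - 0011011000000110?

Method 1 - Direct subtraction (column by column from the right: bit − bit − borrow-in; if negative, add 2 and borrow 1 from the next column):
borrow: 0110000000111100
        0110011100100001
-       0011011000000110
------------------------
        0011000100011011

Method 2 - Add two's complement:
Two's complement of 0011011000000110: invert → 1100100111111001, add 1 → 1100100111111010
  0110011100100001
+ 1100100111111010
------------------
 10011000100011011  (end carry out of the top bit = 1)
Discarding the end carry: 0011000100011011
Decimal check:
  0110011100100001 = 16384 + 8192 + 1024 + 512 + 256 + 32 + 1 = 26401
  0011011000000110 = 8192 + 4096 + 1024 + 512 + 4 + 2 = 13830
  26401 - 13830 = 12571, and 0011000100011011 = 8192 + 4096 + 256 + 16 + 8 + 2 + 1 = 12571 ✓



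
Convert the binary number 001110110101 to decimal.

Sum of powers of 2 for each 1-bit:
2^0 + 2^2 + 2^4 + 2^5 + 2^7 + 2^8 + 2^9
= 1 + 4 + 16 + 32 + 128 + 256 + 512
= 949



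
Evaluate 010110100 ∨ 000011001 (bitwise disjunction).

OR: 1 when either bit is 1
  010110100
| 000011001
-----------
  010111101
Decimal: 180 | 25 = 189



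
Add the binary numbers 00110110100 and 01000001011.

Add column by column from the right: bit + bit + carry-in; write the sum mod 2, carry 1 when the sum is 2 or 3.
carry:  00000000000
        00110110100
+       01000001011
-------------------
       001110111111
(the carry out of the leftmost column, 0, becomes the leading bit)
Decimal check:
  00110110100 = 256 + 128 + 32 + 16 + 4 = 436
  01000001011 = 512 + 8 + 2 + 1 = 523
  436 + 523 = 959, and 001110111111 = 512 + 256 + 128 + 32 + 16 + 8 + 4 + 2 + 1 = 959 ✓



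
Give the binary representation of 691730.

Using repeated division by 2:
691730 ÷ 2 = 345865 remainder 0
345865 ÷ 2 = 172932 remainder 1
172932 ÷ 2 = 86466 remainder 0
86466 ÷ 2 = 43233 remainder 0
43233 ÷ 2 = 21616 remainder 1
21616 ÷ 2 = 10808 remainder 0
10808 ÷ 2 = 5404 remainder 0
5404 ÷ 2 = 2702 remainder 0
2702 ÷ 2 = 1351 remainder 0
1351 ÷ 2 = 675 remainder 1
675 ÷ 2 = 337 remainder 1
337 ÷ 2 = 168 remainder 1
168 ÷ 2 = 84 remainder 0
84 ÷ 2 = 42 remainder 0
42 ÷ 2 = 21 remainder 0
21 ÷ 2 = 10 remainder 1
10 ÷ 2 = 5 remainder 0
5 ÷ 2 = 2 remainder 1
2 ÷ 2 = 1 remainder 0
1 ÷ 2 = 0 remainder 1
Reading remainders bottom to top: 10101000111000010010



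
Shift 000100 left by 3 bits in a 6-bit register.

Original: 000100 (decimal 4)
Shift left by 3 positions
Append 3 zeros on the right
Result: 100000 (decimal 32)
Equivalent: 4 << 3 = 4 × 2^3 = 32



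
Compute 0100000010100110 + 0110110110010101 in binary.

Add column by column from the right: bit + bit + carry-in; write the sum mod 2, carry 1 when the sum is 2 or 3.
carry:  1000001100001000
        0100000010100110
+       0110110110010101
------------------------
       01010111000111011
(the carry out of the leftmost column, 0, becomes the leading bit)
Decimal check:
  0100000010100110 = 16384 + 128 + 32 + 4 + 2 = 16550
  0110110110010101 = 16384 + 8192 + 2048 + 1024 + 256 + 128 + 16 + 4 + 1 = 28053
  16550 + 28053 = 44603, and 01010111000111011 = 32768 + 8192 + 2048 + 1024 + 512 + 32 + 16 + 8 + 2 + 1 = 44603 ✓



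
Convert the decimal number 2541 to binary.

Using repeated division by 2:
2541 ÷ 2 = 1270 remainder 1
1270 ÷ 2 = 635 remainder 0
635 ÷ 2 = 317 remainder 1
317 ÷ 2 = 158 remainder 1
158 ÷ 2 = 79 remainder 0
79 ÷ 2 = 39 remainder 1
39 ÷ 2 = 19 remainder 1
19 ÷ 2 = 9 remainder 1
9 ÷ 2 = 4 remainder 1
4 ÷ 2 = 2 remainder 0
2 ÷ 2 = 1 remainder 0
1 ÷ 2 = 0 remainder 1
Reading remainders bottom to top: 100111101101



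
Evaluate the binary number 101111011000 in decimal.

Sum of powers of 2 for each 1-bit:
2^3 + 2^4 + 2^6 + 2^7 + 2^8 + 2^9 + 2^11
= 8 + 16 + 64 + 128 + 256 + 512 + 2048
= 3032



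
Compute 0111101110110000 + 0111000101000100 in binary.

Add column by column from the right: bit + bit + carry-in; write the sum mod 2, carry 1 when the sum is 2 or 3.
carry:  1110011000000000
        0111101110110000
+       0111000101000100
------------------------
       01110110011110100
(the carry out of the leftmost column, 0, becomes the leading bit)
Decimal check:
  0111101110110000 = 16384 + 8192 + 4096 + 2048 + 512 + 256 + 128 + 32 + 16 = 31664
  0111000101000100 = 16384 + 8192 + 4096 + 256 + 64 + 4 = 28996
  31664 + 28996 = 60660, and 01110110011110100 = 32768 + 16384 + 8192 + 2048 + 1024 + 128 + 64 + 32 + 16 + 4 = 60660 ✓



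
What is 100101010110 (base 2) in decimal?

Sum of powers of 2 for each 1-bit:
2^1 + 2^2 + 2^4 + 2^6 + 2^8 + 2^11
= 2 + 4 + 16 + 64 + 256 + 2048
= 2390



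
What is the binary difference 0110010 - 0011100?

Method 1 - Direct subtraction (column by column from the right: bit − bit − borrow-in; if negative, add 2 and borrow 1 from the next column):
borrow: 0111000
        0110010
-       0011100
---------------
        0010110

Method 2 - Add two's complement:
Two's complement of 0011100: invert → 1100011, add 1 → 1100100
  0110010
+ 1100100
---------
 10010110  (end carry out of the top bit = 1)
Discarding the end carry: 0010110
Decimal check:
  0110010 = 32 + 16 + 2 = 50
  0011100 = 16 + 8 + 4 = 28
  50 - 28 = 22, and 0010110 = 16 + 4 + 2 = 22 ✓



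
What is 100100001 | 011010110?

OR: 1 when either bit is 1
  100100001
| 011010110
-----------
  111110111
Decimal: 289 | 214 = 503



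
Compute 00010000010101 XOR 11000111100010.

XOR: 1 when bits differ
  00010000010101
^ 11000111100010
----------------
  11010111110111
Decimal: 1045 ^ 12770 = 13815



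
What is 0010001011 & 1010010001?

AND: 1 only when both bits are 1
  0010001011
& 1010010001
------------
  0010000001
Decimal: 139 & 657 = 129



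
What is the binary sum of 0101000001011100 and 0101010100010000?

Add column by column from the right: bit + bit + carry-in; write the sum mod 2, carry 1 when the sum is 2 or 3.
carry:  1010000000100000
        0101000001011100
+       0101010100010000
------------------------
       01010010101101100
(the carry out of the leftmost column, 0, becomes the leading bit)
Decimal check:
  0101000001011100 = 16384 + 4096 + 64 + 16 + 8 + 4 = 20572
  0101010100010000 = 16384 + 4096 + 1024 + 256 + 16 = 21776
  20572 + 21776 = 42348, and 01010010101101100 = 32768 + 8192 + 1024 + 256 + 64 + 32 + 8 + 4 = 42348 ✓



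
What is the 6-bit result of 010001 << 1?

Original: 010001 (decimal 17)
Shift left by 1 position
Append 1 zero on the right
Result: 100010 (decimal 34)
Equivalent: 17 << 1 = 17 × 2^1 = 34



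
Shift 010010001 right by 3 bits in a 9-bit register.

Original: 010010001 (decimal 145)
Shift right by 3 positions
Drop the 3 low bits; fill with zeros on the left
Result: 000010010 (decimal 18)
Equivalent: 145 >> 3 = 145 ÷ 2^3 = 18



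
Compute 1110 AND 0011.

AND: 1 only when both bits are 1
  1110
& 0011
------
  0010
Decimal: 14 & 3 = 2



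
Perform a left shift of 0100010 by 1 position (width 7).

Original: 0100010 (decimal 34)
Shift left by 1 position
Append 1 zero on the right
Result: 1000100 (decimal 68)
Equivalent: 34 << 1 = 34 × 2^1 = 68



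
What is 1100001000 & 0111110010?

AND: 1 only when both bits are 1
  1100001000
& 0111110010
------------
  0100000000
Decimal: 776 & 498 = 256



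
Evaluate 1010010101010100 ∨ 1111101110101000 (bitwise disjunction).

OR: 1 when either bit is 1
  1010010101010100
| 1111101110101000
------------------
  1111111111111100
Decimal: 42324 | 64424 = 65532



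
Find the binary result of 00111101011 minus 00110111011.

Method 1 - Direct subtraction (column by column from the right: bit − bit − borrow-in; if negative, add 2 and borrow 1 from the next column):
borrow: 00001100000
        00111101011
-       00110111011
-------------------
        00000110000

Method 2 - Add two's complement:
Two's complement of 00110111011: invert → 11001000100, add 1 → 11001000101
  00111101011
+ 11001000101
-------------
 100000110000  (end carry out of the top bit = 1)
Discarding the end carry: 00000110000
Decimal check:
  00111101011 = 256 + 128 + 64 + 32 + 8 + 2 + 1 = 491
  00110111011 = 256 + 128 + 32 + 16 + 8 + 2 + 1 = 443
  491 - 443 = 48, and 00000110000 = 32 + 16 = 48 ✓



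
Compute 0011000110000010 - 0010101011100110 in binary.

Method 1 - Direct subtraction (column by column from the right: bit − bit − borrow-in; if negative, add 2 and borrow 1 from the next column):
borrow: 0001110111111000
        0011000110000010
-       0010101011100110
------------------------
        0000011010011100

Method 2 - Add two's complement:
Two's complement of 0010101011100110: invert → 1101010100011001, add 1 → 1101010100011010
  0011000110000010
+ 1101010100011010
------------------
 10000011010011100  (end carry out of the top bit = 1)
Discarding the end carry: 0000011010011100
Decimal check:
  0011000110000010 = 8192 + 4096 + 256 + 128 + 2 = 12674
  0010101011100110 = 8192 + 2048 + 512 + 128 + 64 + 32 + 4 + 2 = 10982
  12674 - 10982 = 1692, and 0000011010011100 = 1024 + 512 + 128 + 16 + 8 + 4 = 1692 ✓



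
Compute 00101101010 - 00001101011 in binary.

Method 1 - Direct subtraction (column by column from the right: bit − bit − borrow-in; if negative, add 2 and borrow 1 from the next column):
borrow: 00111111110
        00101101010
-       00001101011
-------------------
        00011111111

Method 2 - Add two's complement:
Two's complement of 00001101011: invert → 11110010100, add 1 → 11110010101
  00101101010
+ 11110010101
-------------
 100011111111  (end carry out of the top bit = 1)
Discarding the end carry: 00011111111
Decimal check:
  00101101010 = 256 + 64 + 32 + 8 + 2 = 362
  00001101011 = 64 + 32 + 8 + 2 + 1 = 107
  362 - 107 = 255, and 00011111111 = 128 + 64 + 32 + 16 + 8 + 4 + 2 + 1 = 255 ✓



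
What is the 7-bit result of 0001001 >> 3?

Original: 0001001 (decimal 9)
Shift right by 3 positions
Drop the 3 low bits; fill with zeros on the left
Result: 0000001 (decimal 1)
Equivalent: 9 >> 3 = 9 ÷ 2^3 = 1



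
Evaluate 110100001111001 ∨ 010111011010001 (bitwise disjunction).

OR: 1 when either bit is 1
  110100001111001
| 010111011010001
-----------------
  110111011111001
Decimal: 26745 | 11985 = 28409



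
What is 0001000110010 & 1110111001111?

AND: 1 only when both bits are 1
  0001000110010
& 1110111001111
---------------
  0000000000010
Decimal: 562 & 7631 = 2



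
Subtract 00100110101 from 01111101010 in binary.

Method 1 - Direct subtraction (column by column from the right: bit − bit − borrow-in; if negative, add 2 and borrow 1 from the next column):
borrow: 00001101010
        01111101010
-       00100110101
-------------------
        01010110101

Method 2 - Add two's complement:
Two's complement of 00100110101: invert → 11011001010, add 1 → 11011001011
  01111101010
+ 11011001011
-------------
 101010110101  (end carry out of the top bit = 1)
Discarding the end carry: 01010110101
Decimal check:
  01111101010 = 512 + 256 + 128 + 64 + 32 + 8 + 2 = 1002
  00100110101 = 256 + 32 + 16 + 4 + 1 = 309
  1002 - 309 = 693, and 01010110101 = 512 + 128 + 32 + 16 + 4 + 1 = 693 ✓



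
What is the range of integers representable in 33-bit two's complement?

For 33-bit two's complement:
Minimum: -2^32 = -4294967296
Maximum: 2^32 - 1 = 4294967295



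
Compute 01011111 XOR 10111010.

XOR: 1 when bits differ
  01011111
^ 10111010
----------
  11100101
Decimal: 95 ^ 186 = 229



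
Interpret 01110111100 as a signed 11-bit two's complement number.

Binary: 01110111100
Sign bit: 0 (non-negative)
Read directly as an unsigned value:
01110111100 = 512 + 256 + 128 + 32 + 16 + 8 + 4 = 956
Value: 956



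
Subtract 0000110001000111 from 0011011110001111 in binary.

Method 1 - Direct subtraction (column by column from the right: bit − bit − borrow-in; if negative, add 2 and borrow 1 from the next column):
borrow: 0001000010000000
        0011011110001111
-       0000110001000111
------------------------
        0010101101001000

Method 2 - Add two's complement:
Two's complement of 0000110001000111: invert → 1111001110111000, add 1 → 1111001110111001
  0011011110001111
+ 1111001110111001
------------------
 10010101101001000  (end carry out of the top bit = 1)
Discarding the end carry: 0010101101001000
Decimal check:
  0011011110001111 = 8192 + 4096 + 1024 + 512 + 256 + 128 + 8 + 4 + 2 + 1 = 14223
  0000110001000111 = 2048 + 1024 + 64 + 4 + 2 + 1 = 3143
  14223 - 3143 = 11080, and 0010101101001000 = 8192 + 2048 + 512 + 256 + 64 + 8 = 11080 ✓



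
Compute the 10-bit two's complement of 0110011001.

Original: 0110011001
Step 1 - Invert all bits: 1001100110
Step 2 - Add 1: 1001100111
Verification: 0110011001 + 1001100111 = 10000000000; discarding the end carry (carry out of the top bit) leaves the 10-bit value 0000000000, as required for x + (-x)



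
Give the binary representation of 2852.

Using repeated division by 2:
2852 ÷ 2 = 1426 remainder 0
1426 ÷ 2 = 713 remainder 0
713 ÷ 2 = 356 remainder 1
356 ÷ 2 = 178 remainder 0
178 ÷ 2 = 89 remainder 0
89 ÷ 2 = 44 remainder 1
44 ÷ 2 = 22 remainder 0
22 ÷ 2 = 11 remainder 0
11 ÷ 2 = 5 remainder 1
5 ÷ 2 = 2 remainder 1
2 ÷ 2 = 1 remainder 0
1 ÷ 2 = 0 remainder 1
Reading remainders bottom to top: 101100100100



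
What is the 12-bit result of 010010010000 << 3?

Original: 010010010000 (decimal 1168)
Shift left by 3 positions
Append 3 zeros on the right and drop the 3 high bits that overflow the 12-bit width
Result: 010010000000 (decimal 1152)
Equivalent: 1168 << 3 = 1168 × 2^3 = 9344, truncated to 12 bits = 1152



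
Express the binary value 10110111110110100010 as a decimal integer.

Sum of powers of 2 for each 1-bit:
2^1 + 2^5 + 2^7 + 2^8 + 2^10 + 2^11 + 2^12 + 2^13 + 2^14 + 2^16 + 2^17 + 2^19
= 2 + 32 + 128 + 256 + 1024 + 2048 + 4096 + 8192 + 16384 + 65536 + 131072 + 524288
= 753058



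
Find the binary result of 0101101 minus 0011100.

Method 1 - Direct subtraction (column by column from the right: bit − bit − borrow-in; if negative, add 2 and borrow 1 from the next column):
borrow: 0100000
        0101101
-       0011100
---------------
        0010001

Method 2 - Add two's complement:
Two's complement of 0011100: invert → 1100011, add 1 → 1100100
  0101101
+ 1100100
---------
 10010001  (end carry out of the top bit = 1)
Discarding the end carry: 0010001
Decimal check:
  0101101 = 32 + 8 + 4 + 1 = 45
  0011100 = 16 + 8 + 4 = 28
  45 - 28 = 17, and 0010001 = 16 + 1 = 17 ✓



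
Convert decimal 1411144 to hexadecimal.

Using repeated division by 16 (digits 10–15 are A–F):
1411144 ÷ 16 = 88196 remainder 8
88196 ÷ 16 = 5512 remainder 4
5512 ÷ 16 = 344 remainder 8
344 ÷ 16 = 21 remainder 8
21 ÷ 16 = 1 remainder 5
1 ÷ 16 = 0 remainder 1
Reading remainders bottom to top: 158848



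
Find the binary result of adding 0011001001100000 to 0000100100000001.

Add column by column from the right: bit + bit + carry-in; write the sum mod 2, carry 1 when the sum is 2 or 3.
carry:  0000000000000000
        0011001001100000
+       0000100100000001
------------------------
       00011101101100001
(the carry out of the leftmost column, 0, becomes the leading bit)
Decimal check:
  0011001001100000 = 8192 + 4096 + 512 + 64 + 32 = 12896
  0000100100000001 = 2048 + 256 + 1 = 2305
  12896 + 2305 = 15201, and 00011101101100001 = 8192 + 4096 + 2048 + 512 + 256 + 64 + 32 + 1 = 15201 ✓



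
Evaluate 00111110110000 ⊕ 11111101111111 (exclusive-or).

XOR: 1 when bits differ
  00111110110000
^ 11111101111111
----------------
  11000011001111
Decimal: 4016 ^ 16255 = 12495



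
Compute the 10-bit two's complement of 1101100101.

Original (sign bit 1, negative): 1101100101
Step 1 - Invert all bits: 0010011010
Step 2 - Add 1: 0010011011
Verification: 1101100101 + 0010011011 = 10000000000; discarding the end carry (carry out of the top bit) leaves the 10-bit value 0000000000, as required for x + (-x)



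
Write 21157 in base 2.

Using repeated division by 2:
21157 ÷ 2 = 10578 remainder 1
10578 ÷ 2 = 5289 remainder 0
5289 ÷ 2 = 2644 remainder 1
2644 ÷ 2 = 1322 remainder 0
1322 ÷ 2 = 661 remainder 0
661 ÷ 2 = 330 remainder 1
330 ÷ 2 = 165 remainder 0
165 ÷ 2 = 82 remainder 1
82 ÷ 2 = 41 remainder 0
41 ÷ 2 = 20 remainder 1
20 ÷ 2 = 10 remainder 0
10 ÷ 2 = 5 remainder 0
5 ÷ 2 = 2 remainder 1
2 ÷ 2 = 1 remainder 0
1 ÷ 2 = 0 remainder 1
Reading remainders bottom to top: 101001010100101



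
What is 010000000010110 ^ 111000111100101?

XOR: 1 when bits differ
  010000000010110
^ 111000111100101
-----------------
  101000111110011
Decimal: 8214 ^ 29157 = 20979



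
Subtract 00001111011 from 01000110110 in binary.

Method 1 - Direct subtraction (column by column from the right: bit − bit − borrow-in; if negative, add 2 and borrow 1 from the next column):
borrow: 01111110110
        01000110110
-       00001111011
-------------------
        00110111011

Method 2 - Add two's complement:
Two's complement of 00001111011: invert → 11110000100, add 1 → 11110000101
  01000110110
+ 11110000101
-------------
 100110111011  (end carry out of the top bit = 1)
Discarding the end carry: 00110111011
Decimal check:
  01000110110 = 512 + 32 + 16 + 4 + 2 = 566
  00001111011 = 64 + 32 + 16 + 8 + 2 + 1 = 123
  566 - 123 = 443, and 00110111011 = 256 + 128 + 32 + 16 + 8 + 2 + 1 = 443 ✓



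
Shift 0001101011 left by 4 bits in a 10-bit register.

Original: 0001101011 (decimal 107)
Shift left by 4 positions
Append 4 zeros on the right and drop the 4 high bits that overflow the 10-bit width
Result: 1010110000 (decimal 688)
Equivalent: 107 << 4 = 107 × 2^4 = 1712, truncated to 10 bits = 688



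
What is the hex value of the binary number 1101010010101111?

Group into 4-bit nibbles from right:
  1101 = D
  0100 = 4
  1010 = A
  1111 = F
Result: D4AF



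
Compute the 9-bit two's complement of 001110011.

Original: 001110011
Step 1 - Invert all bits: 110001100
Step 2 - Add 1: 110001101
Verification: 001110011 + 110001101 = 1000000000; discarding the end carry (carry out of the top bit) leaves the 9-bit value 000000000, as required for x + (-x)



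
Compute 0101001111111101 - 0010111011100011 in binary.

Method 1 - Direct subtraction (column by column from the right: bit − bit − borrow-in; if negative, add 2 and borrow 1 from the next column):
borrow: 0101100000000100
        0101001111111101
-       0010111011100011
------------------------
        0010010100011010

Method 2 - Add two's complement:
Two's complement of 0010111011100011: invert → 1101000100011100, add 1 → 1101000100011101
  0101001111111101
+ 1101000100011101
------------------
 10010010100011010  (end carry out of the top bit = 1)
Discarding the end carry: 0010010100011010
Decimal check:
  0101001111111101 = 16384 + 4096 + 512 + 256 + 128 + 64 + 32 + 16 + 8 + 4 + 1 = 21501
  0010111011100011 = 8192 + 2048 + 1024 + 512 + 128 + 64 + 32 + 2 + 1 = 12003
  21501 - 12003 = 9498, and 0010010100011010 = 8192 + 1024 + 256 + 16 + 8 + 2 = 9498 ✓



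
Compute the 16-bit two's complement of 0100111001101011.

Original: 0100111001101011
Step 1 - Invert all bits: 1011000110010100
Step 2 - Add 1: 1011000110010101
Verification: 0100111001101011 + 1011000110010101 = 10000000000000000; discarding the end carry (carry out of the top bit) leaves the 16-bit value 0000000000000000, as required for x + (-x)



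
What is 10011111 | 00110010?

OR: 1 when either bit is 1
  10011111
| 00110010
----------
  10111111
Decimal: 159 | 50 = 191



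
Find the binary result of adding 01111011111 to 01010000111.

Add column by column from the right: bit + bit + carry-in; write the sum mod 2, carry 1 when the sum is 2 or 3.
carry:  11100111110
        01111011111
+       01010000111
-------------------
       011001100110
(the carry out of the leftmost column, 0, becomes the leading bit)
Decimal check:
  01111011111 = 512 + 256 + 128 + 64 + 16 + 8 + 4 + 2 + 1 = 991
  01010000111 = 512 + 128 + 4 + 2 + 1 = 647
  991 + 647 = 1638, and 011001100110 = 1024 + 512 + 64 + 32 + 4 + 2 = 1638 ✓



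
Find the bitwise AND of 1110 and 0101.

AND: 1 only when both bits are 1
  1110
& 0101
------
  0100
Decimal: 14 & 5 = 4



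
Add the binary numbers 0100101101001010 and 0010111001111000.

Add column by column from the right: bit + bit + carry-in; write the sum mod 2, carry 1 when the sum is 2 or 3.
carry:  0001110011110000
        0100101101001010
+       0010111001111000
------------------------
       00111100111000010
(the carry out of the leftmost column, 0, becomes the leading bit)
Decimal check:
  0100101101001010 = 16384 + 2048 + 512 + 256 + 64 + 8 + 2 = 19274
  0010111001111000 = 8192 + 2048 + 1024 + 512 + 64 + 32 + 16 + 8 = 11896
  19274 + 11896 = 31170, and 00111100111000010 = 16384 + 8192 + 4096 + 2048 + 256 + 128 + 64 + 2 = 31170 ✓



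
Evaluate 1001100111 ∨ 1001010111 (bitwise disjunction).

OR: 1 when either bit is 1
  1001100111
| 1001010111
------------
  1001110111
Decimal: 615 | 599 = 631



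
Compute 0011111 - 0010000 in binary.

Method 1 - Direct subtraction (column by column from the right: bit − bit − borrow-in; if negative, add 2 and borrow 1 from the next column):
borrow: 0000000
        0011111
-       0010000
---------------
        0001111

Method 2 - Add two's complement:
Two's complement of 0010000: invert → 1101111, add 1 → 1110000
  0011111
+ 1110000
---------
 10001111  (end carry out of the top bit = 1)
Discarding the end carry: 0001111
Decimal check:
  0011111 = 16 + 8 + 4 + 2 + 1 = 31
  0010000 = 16
  31 - 16 = 15, and 0001111 = 8 + 4 + 2 + 1 = 15 ✓



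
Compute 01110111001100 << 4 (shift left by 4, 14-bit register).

Original: 01110111001100 (decimal 7628)
Shift left by 4 positions
Append 4 zeros on the right and drop the 4 high bits that overflow the 14-bit width
Result: 01110011000000 (decimal 7360)
Equivalent: 7628 << 4 = 7628 × 2^4 = 122048, truncated to 14 bits = 7360



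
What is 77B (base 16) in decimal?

Expand by place value (powers of 16):
Digit values: B = 11
77B = 7 × 16^2 + 7 × 16^1 + 11 × 16^0
= 7 × 256 + 7 × 16 + 11 × 1
= 1792 + 112 + 11
= 1915



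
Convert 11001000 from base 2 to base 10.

Sum of powers of 2 for each 1-bit:
2^3 + 2^6 + 2^7
= 8 + 64 + 128
= 200



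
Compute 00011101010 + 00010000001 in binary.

Add column by column from the right: bit + bit + carry-in; write the sum mod 2, carry 1 when the sum is 2 or 3.
carry:  00100000000
        00011101010
+       00010000001
-------------------
       000101101011
(the carry out of the leftmost column, 0, becomes the leading bit)
Decimal check:
  00011101010 = 128 + 64 + 32 + 8 + 2 = 234
  00010000001 = 128 + 1 = 129
  234 + 129 = 363, and 000101101011 = 256 + 64 + 32 + 8 + 2 + 1 = 363 ✓



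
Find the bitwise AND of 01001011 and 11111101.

AND: 1 only when both bits are 1
  01001011
& 11111101
----------
  01001001
Decimal: 75 & 253 = 73



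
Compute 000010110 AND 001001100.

AND: 1 only when both bits are 1
  000010110
& 001001100
-----------
  000000100
Decimal: 22 & 76 = 4



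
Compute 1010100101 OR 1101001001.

OR: 1 when either bit is 1
  1010100101
| 1101001001
------------
  1111101101
Decimal: 677 | 841 = 1005



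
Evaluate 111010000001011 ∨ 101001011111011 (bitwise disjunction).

OR: 1 when either bit is 1
  111010000001011
| 101001011111011
-----------------
  111011011111011
Decimal: 29707 | 21243 = 30459



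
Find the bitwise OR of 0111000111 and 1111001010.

OR: 1 when either bit is 1
  0111000111
| 1111001010
------------
  1111001111
Decimal: 455 | 970 = 975



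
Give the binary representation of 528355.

Using repeated division by 2:
528355 ÷ 2 = 264177 remainder 1
264177 ÷ 2 = 132088 remainder 1
132088 ÷ 2 = 66044 remainder 0
66044 ÷ 2 = 33022 remainder 0
33022 ÷ 2 = 16511 remainder 0
16511 ÷ 2 = 8255 remainder 1
8255 ÷ 2 = 4127 remainder 1
4127 ÷ 2 = 2063 remainder 1
2063 ÷ 2 = 1031 remainder 1
1031 ÷ 2 = 515 remainder 1
515 ÷ 2 = 257 remainder 1
257 ÷ 2 = 128 remainder 1
128 ÷ 2 = 64 remainder 0
64 ÷ 2 = 32 remainder 0
32 ÷ 2 = 16 remainder 0
16 ÷ 2 = 8 remainder 0
8 ÷ 2 = 4 remainder 0
4 ÷ 2 = 2 remainder 0
2 ÷ 2 = 1 remainder 0
1 ÷ 2 = 0 remainder 1
Reading remainders bottom to top: 10000000111111100011



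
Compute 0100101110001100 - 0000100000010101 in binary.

Method 1 - Direct subtraction (column by column from the right: bit − bit − borrow-in; if negative, add 2 and borrow 1 from the next column):
borrow: 0000000011101110
        0100101110001100
-       0000100000010101
------------------------
        0100001101110111

Method 2 - Add two's complement:
Two's complement of 0000100000010101: invert → 1111011111101010, add 1 → 1111011111101011
  0100101110001100
+ 1111011111101011
------------------
 10100001101110111  (end carry out of the top bit = 1)
Discarding the end carry: 0100001101110111
Decimal check:
  0100101110001100 = 16384 + 2048 + 512 + 256 + 128 + 8 + 4 = 19340
  0000100000010101 = 2048 + 16 + 4 + 1 = 2069
  19340 - 2069 = 17271, and 0100001101110111 = 16384 + 512 + 256 + 64 + 32 + 16 + 4 + 2 + 1 = 17271 ✓



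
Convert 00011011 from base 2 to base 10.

Sum of powers of 2 for each 1-bit:
2^0 + 2^1 + 2^3 + 2^4
= 1 + 2 + 8 + 16
= 27



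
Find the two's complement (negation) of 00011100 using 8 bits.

Original: 00011100
Step 1 - Invert all bits: 11100011
Step 2 - Add 1: 11100100
Verification: 00011100 + 11100100 = 100000000; discarding the end carry (carry out of the top bit) leaves the 8-bit value 00000000, as required for x + (-x)



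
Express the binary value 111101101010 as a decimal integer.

Sum of powers of 2 for each 1-bit:
2^1 + 2^3 + 2^5 + 2^6 + 2^8 + 2^9 + 2^10 + 2^11
= 2 + 8 + 32 + 64 + 256 + 512 + 1024 + 2048
= 3946



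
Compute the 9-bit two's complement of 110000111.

Original (sign bit 1, negative): 110000111
Step 1 - Invert all bits: 001111000
Step 2 - Add 1: 001111001
Verification: 110000111 + 001111001 = 1000000000; discarding the end carry (carry out of the top bit) leaves the 9-bit value 000000000, as required for x + (-x)



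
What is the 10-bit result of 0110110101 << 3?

Original: 0110110101 (decimal 437)
Shift left by 3 positions
Append 3 zeros on the right and drop the 3 high bits that overflow the 10-bit width
Result: 0110101000 (decimal 424)
Equivalent: 437 << 3 = 437 × 2^3 = 3496, truncated to 10 bits = 424



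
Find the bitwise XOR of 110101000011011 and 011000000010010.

XOR: 1 when bits differ
  110101000011011
^ 011000000010010
-----------------
  101101000001001
Decimal: 27163 ^ 12306 = 23049



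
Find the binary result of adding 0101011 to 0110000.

Add column by column from the right: bit + bit + carry-in; write the sum mod 2, carry 1 when the sum is 2 or 3.
carry:  1000000
        0101011
+       0110000
---------------
       01011011
(the carry out of the leftmost column, 0, becomes the leading bit)
Decimal check:
  0101011 = 32 + 8 + 2 + 1 = 43
  0110000 = 32 + 16 = 48
  43 + 48 = 91, and 01011011 = 64 + 16 + 8 + 2 + 1 = 91 ✓



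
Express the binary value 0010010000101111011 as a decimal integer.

Sum of powers of 2 for each 1-bit:
2^0 + 2^1 + 2^3 + 2^4 + 2^5 + 2^6 + 2^8 + 2^13 + 2^16
= 1 + 2 + 8 + 16 + 32 + 64 + 256 + 8192 + 65536
= 74107



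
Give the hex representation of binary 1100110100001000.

Group into 4-bit nibbles from right:
  1100 = C
  1101 = D
  0000 = 0
  1000 = 8
Result: CD08



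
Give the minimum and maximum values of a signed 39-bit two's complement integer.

For 39-bit two's complement:
Minimum: -2^38 = -274877906944
Maximum: 2^38 - 1 = 274877906943



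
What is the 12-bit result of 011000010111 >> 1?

Original: 011000010111 (decimal 1559)
Shift right by 1 position
Drop the 1 low bit; fill with zero on the left
Result: 001100001011 (decimal 779)
Equivalent: 1559 >> 1 = 1559 ÷ 2^1 = 779



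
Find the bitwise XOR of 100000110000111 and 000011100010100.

XOR: 1 when bits differ
  100000110000111
^ 000011100010100
-----------------
  100011010010011
Decimal: 16775 ^ 1812 = 18067



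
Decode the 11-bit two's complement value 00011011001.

Binary: 00011011001
Sign bit: 0 (non-negative)
Read directly as an unsigned value:
00011011001 = 128 + 64 + 16 + 8 + 1 = 217
Value: 217



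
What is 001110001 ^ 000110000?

XOR: 1 when bits differ
  001110001
^ 000110000
-----------
  001000001
Decimal: 113 ^ 48 = 65



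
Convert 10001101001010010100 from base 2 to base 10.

Sum of powers of 2 for each 1-bit:
2^2 + 2^4 + 2^7 + 2^9 + 2^12 + 2^14 + 2^15 + 2^19
= 4 + 16 + 128 + 512 + 4096 + 16384 + 32768 + 524288
= 578196



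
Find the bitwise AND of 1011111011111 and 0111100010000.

AND: 1 only when both bits are 1
  1011111011111
& 0111100010000
---------------
  0011100010000
Decimal: 6111 & 3856 = 1808



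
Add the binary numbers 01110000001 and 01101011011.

Add column by column from the right: bit + bit + carry-in; write the sum mod 2, carry 1 when the sum is 2 or 3.
carry:  11000000110
        01110000001
+       01101011011
-------------------
       011011011100
(the carry out of the leftmost column, 0, becomes the leading bit)
Decimal check:
  01110000001 = 512 + 256 + 128 + 1 = 897
  01101011011 = 512 + 256 + 64 + 16 + 8 + 2 + 1 = 859
  897 + 859 = 1756, and 011011011100 = 1024 + 512 + 128 + 64 + 16 + 8 + 4 = 1756 ✓



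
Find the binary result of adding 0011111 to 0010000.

Add column by column from the right: bit + bit + carry-in; write the sum mod 2, carry 1 when the sum is 2 or 3.
carry:  0100000
        0011111
+       0010000
---------------
       00101111
(the carry out of the leftmost column, 0, becomes the leading bit)
Decimal check:
  0011111 = 16 + 8 + 4 + 2 + 1 = 31
  0010000 = 16
  31 + 16 = 47, and 00101111 = 32 + 8 + 4 + 2 + 1 = 47 ✓



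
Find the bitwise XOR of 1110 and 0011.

XOR: 1 when bits differ
  1110
^ 0011
------
  1101
Decimal: 14 ^ 3 = 13



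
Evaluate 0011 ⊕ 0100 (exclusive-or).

XOR: 1 when bits differ
  0011
^ 0100
------
  0111
Decimal: 3 ^ 4 = 7



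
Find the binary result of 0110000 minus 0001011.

Method 1 - Direct subtraction (column by column from the right: bit − bit − borrow-in; if negative, add 2 and borrow 1 from the next column):
borrow: 0011110
        0110000
-       0001011
---------------
        0100101

Method 2 - Add two's complement:
Two's complement of 0001011: invert → 1110100, add 1 → 1110101
  0110000
+ 1110101
---------
 10100101  (end carry out of the top bit = 1)
Discarding the end carry: 0100101
Decimal check:
  0110000 = 32 + 16 = 48
  0001011 = 8 + 2 + 1 = 11
  48 - 11 = 37, and 0100101 = 32 + 4 + 1 = 37 ✓



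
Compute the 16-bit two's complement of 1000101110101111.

Original (sign bit 1, negative): 1000101110101111
Step 1 - Invert all bits: 0111010001010000
Step 2 - Add 1: 0111010001010001
Verification: 1000101110101111 + 0111010001010001 = 10000000000000000; discarding the end carry (carry out of the top bit) leaves the 16-bit value 0000000000000000, as required for x + (-x)



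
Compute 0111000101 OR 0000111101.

OR: 1 when either bit is 1
  0111000101
| 0000111101
------------
  0111111101
Decimal: 453 | 61 = 509



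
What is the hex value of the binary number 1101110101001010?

Group into 4-bit nibbles from right:
  1101 = D
  1101 = D
  0100 = 4
  1010 = A
Result: DD4A



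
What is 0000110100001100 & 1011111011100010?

AND: 1 only when both bits are 1
  0000110100001100
& 1011111011100010
------------------
  0000110000000000
Decimal: 3340 & 48866 = 3072



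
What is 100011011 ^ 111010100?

XOR: 1 when bits differ
  100011011
^ 111010100
-----------
  011001111
Decimal: 283 ^ 468 = 207



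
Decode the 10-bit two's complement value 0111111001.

Binary: 0111111001
Sign bit: 0 (non-negative)
Read directly as an unsigned value:
0111111001 = 256 + 128 + 64 + 32 + 16 + 8 + 1 = 505
Value: 505



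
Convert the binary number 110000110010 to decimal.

Sum of powers of 2 for each 1-bit:
2^1 + 2^4 + 2^5 + 2^10 + 2^11
= 2 + 16 + 32 + 1024 + 2048
= 3122



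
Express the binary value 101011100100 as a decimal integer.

Sum of powers of 2 for each 1-bit:
2^2 + 2^5 + 2^6 + 2^7 + 2^9 + 2^11
= 4 + 32 + 64 + 128 + 512 + 2048
= 2788



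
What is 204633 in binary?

Using repeated division by 2:
204633 ÷ 2 = 102316 remainder 1
102316 ÷ 2 = 51158 remainder 0
51158 ÷ 2 = 25579 remainder 0
25579 ÷ 2 = 12789 remainder 1
12789 ÷ 2 = 6394 remainder 1
6394 ÷ 2 = 3197 remainder 0
3197 ÷ 2 = 1598 remainder 1
1598 ÷ 2 = 799 remainder 0
799 ÷ 2 = 399 remainder 1
399 ÷ 2 = 199 remainder 1
199 ÷ 2 = 99 remainder 1
99 ÷ 2 = 49 remainder 1
49 ÷ 2 = 24 remainder 1
24 ÷ 2 = 12 remainder 0
12 ÷ 2 = 6 remainder 0
6 ÷ 2 = 3 remainder 0
3 ÷ 2 = 1 remainder 1
1 ÷ 2 = 0 remainder 1
Reading remainders bottom to top: 110001111101011001



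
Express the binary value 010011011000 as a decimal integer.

Sum of powers of 2 for each 1-bit:
2^3 + 2^4 + 2^6 + 2^7 + 2^10
= 8 + 16 + 64 + 128 + 1024
= 1240



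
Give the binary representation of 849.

Using repeated division by 2:
849 ÷ 2 = 424 remainder 1
424 ÷ 2 = 212 remainder 0
212 ÷ 2 = 106 remainder 0
106 ÷ 2 = 53 remainder 0
53 ÷ 2 = 26 remainder 1
26 ÷ 2 = 13 remainder 0
13 ÷ 2 = 6 remainder 1
6 ÷ 2 = 3 remainder 0
3 ÷ 2 = 1 remainder 1
1 ÷ 2 = 0 remainder 1
Reading remainders bottom to top: 1101010001



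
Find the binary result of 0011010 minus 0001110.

Method 1 - Direct subtraction (column by column from the right: bit − bit − borrow-in; if negative, add 2 and borrow 1 from the next column):
borrow: 0011000
        0011010
-       0001110
---------------
        0001100

Method 2 - Add two's complement:
Two's complement of 0001110: invert → 1110001, add 1 → 1110010
  0011010
+ 1110010
---------
 10001100  (end carry out of the top bit = 1)
Discarding the end carry: 0001100
Decimal check:
  0011010 = 16 + 8 + 2 = 26
  0001110 = 8 + 4 + 2 = 14
  26 - 14 = 12, and 0001100 = 8 + 4 = 12 ✓



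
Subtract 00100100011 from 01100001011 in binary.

Method 1 - Direct subtraction (column by column from the right: bit − bit − borrow-in; if negative, add 2 and borrow 1 from the next column):
borrow: 01111000000
        01100001011
-       00100100011
-------------------
        00111101000

Method 2 - Add two's complement:
Two's complement of 00100100011: invert → 11011011100, add 1 → 11011011101
  01100001011
+ 11011011101
-------------
 100111101000  (end carry out of the top bit = 1)
Discarding the end carry: 00111101000
Decimal check:
  01100001011 = 512 + 256 + 8 + 2 + 1 = 779
  00100100011 = 256 + 32 + 2 + 1 = 291
  779 - 291 = 488, and 00111101000 = 256 + 128 + 64 + 32 + 8 = 488 ✓

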